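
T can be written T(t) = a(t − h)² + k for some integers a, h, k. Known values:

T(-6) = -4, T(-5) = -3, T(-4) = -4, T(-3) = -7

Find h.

-5

First differences 1, -1, -3; second difference -2 = 2a, so a = -1.
Expanding, the t-coefficient is −2ah = 2h; matching it to the data gives h = -5, and then k = -3.
So T(t) = -1(t + 5)² − 3.
Hence h = -5.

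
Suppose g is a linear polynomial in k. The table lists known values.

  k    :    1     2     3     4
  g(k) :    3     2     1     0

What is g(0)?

4

First differences: -1, -1, -1.
Level-1 differences are constant, so g has degree 1.
Fitting a degree-1 polynomial gives g(k) = -k + 4.
The constant term is g(0) = 4.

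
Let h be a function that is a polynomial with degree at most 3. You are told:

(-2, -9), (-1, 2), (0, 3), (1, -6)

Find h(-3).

First differences: 11, 1, -9. Second differences: -10, -10.
Level-2 differences are constant, so h has degree 2.
Fitting a degree-2 polynomial gives h(n) = -5n² - 4n + 3.
Then h(-3) = -30.

-30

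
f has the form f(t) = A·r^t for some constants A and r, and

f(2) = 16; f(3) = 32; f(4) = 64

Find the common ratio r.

2

Consecutive ratio: 32/16 = 2, and 64/32 = 2, so r = 2.
Then A·2^2 = 16 gives A = 4, and f(t) = 4·2^t.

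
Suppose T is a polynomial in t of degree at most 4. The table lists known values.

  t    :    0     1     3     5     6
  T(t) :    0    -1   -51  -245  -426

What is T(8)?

-1016

Write T(t) = at^4 + bt³ + ct² + dt + e; the 5 given values yield a linear system in the 5 coefficients.
Solving, the leading coefficient vanishes, and T(t) = -2t³ + t.
Then T(8) = -1016.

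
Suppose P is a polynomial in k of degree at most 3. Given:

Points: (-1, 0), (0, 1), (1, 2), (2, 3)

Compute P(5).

Write P(k) = ak³ + bk² + ck + d; the 4 given values yield a linear system in the 4 coefficients.
Solving, the top 2 coefficients vanish, and P(k) = k + 1.
Then P(5) = 6.

6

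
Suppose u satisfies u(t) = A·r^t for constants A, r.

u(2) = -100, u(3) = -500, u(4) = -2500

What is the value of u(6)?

-62500

Consecutive ratio: -500/(-100) = 5, and -2500/(-500) = 5, so r = 5.
Then A·5^2 = -100 gives A = -4, and u(t) = -4·5^t.
u(6) = -4·5^6 = -62500.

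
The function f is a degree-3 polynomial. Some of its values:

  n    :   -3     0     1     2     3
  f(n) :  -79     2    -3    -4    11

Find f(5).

Write f(n) = an³ + bn² + cn + d; the 5 given values yield a linear system in the 4 coefficients.
Solving, f(n) = 2n³ - 4n² - 3n + 2.
Then f(5) = 137.

137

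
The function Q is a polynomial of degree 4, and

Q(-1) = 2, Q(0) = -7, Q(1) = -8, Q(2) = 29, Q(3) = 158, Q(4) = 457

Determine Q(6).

First differences: -9, -1, 37, 129, 299. Second differences: 8, 38, 92, 170. Third differences: 30, 54, 78. Fourth differences: 24, 24.
Level-4 differences are constant, so Q has degree 4.
Fitting a degree-4 polynomial gives Q(m) = m^4 + 3m³ + 3m² - 8m - 7.
Then Q(6) = 1997.

1997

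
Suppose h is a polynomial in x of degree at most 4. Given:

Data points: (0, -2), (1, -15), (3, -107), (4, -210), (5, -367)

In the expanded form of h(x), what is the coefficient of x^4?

0

Write h(x) = ax^4 + bx³ + cx² + dx + e; the 5 given values yield a linear system in the 5 coefficients.
Solving, the leading coefficient vanishes, and h(x) = -2x³ - 3x² - 8x - 2.
The coefficient of x^4 is 0.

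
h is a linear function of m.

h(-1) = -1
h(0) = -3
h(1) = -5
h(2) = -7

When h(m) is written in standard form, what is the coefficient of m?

-2

Write h(m) = am + b; the 4 given values yield a linear system in the 2 coefficients.
Solving, h(m) = -2m - 3.
The coefficient of m is -2.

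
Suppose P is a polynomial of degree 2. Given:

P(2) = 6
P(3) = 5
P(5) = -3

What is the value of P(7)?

-19

Write P(k) = ak² + bk + c; the 3 given values yield a linear system in the 3 coefficients.
Solving, P(k) = -k² + 4k + 2.
Then P(7) = -19.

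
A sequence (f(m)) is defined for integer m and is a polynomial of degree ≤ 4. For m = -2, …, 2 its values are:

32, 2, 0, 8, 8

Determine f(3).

Write f(m) = am^4 + bm³ + cm² + dm + e; the 5 given values yield a linear system in the 5 coefficients.
Solving, the leading coefficient vanishes, and f(m) = -3m³ + 5m² + 6m.
Then f(3) = -18.

-18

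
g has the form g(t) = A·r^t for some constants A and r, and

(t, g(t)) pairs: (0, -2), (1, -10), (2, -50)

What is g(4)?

Consecutive ratio: -10/(-2) = 5, and -50/(-10) = 5, so r = 5.
Then A·5^0 = -2 gives A = -2, and g(t) = -2·5^t.
g(4) = -2·5^4 = -1250.

-1250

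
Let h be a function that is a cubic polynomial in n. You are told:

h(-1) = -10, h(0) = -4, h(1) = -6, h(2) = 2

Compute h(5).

266

Write h(n) = an³ + bn² + cn + d; the 4 given values yield a linear system in the 4 coefficients.
Solving, h(n) = 3n³ - 4n² - n - 4.
Then h(5) = 266.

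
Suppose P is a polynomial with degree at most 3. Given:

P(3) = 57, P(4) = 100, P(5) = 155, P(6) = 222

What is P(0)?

0

First differences: 43, 55, 67. Second differences: 12, 12.
Level-2 differences are constant, so P has degree 2.
Fitting a degree-2 polynomial gives P(n) = 6n² + n.
The constant term is P(0) = 0.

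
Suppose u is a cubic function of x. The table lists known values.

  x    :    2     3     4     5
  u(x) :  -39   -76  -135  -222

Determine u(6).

Write u(x) = ax³ + bx² + cx + d; the 4 given values yield a linear system in the 4 coefficients.
Solving, u(x) = -x³ - 2x² - 8x - 7.
Then u(6) = -343.

-343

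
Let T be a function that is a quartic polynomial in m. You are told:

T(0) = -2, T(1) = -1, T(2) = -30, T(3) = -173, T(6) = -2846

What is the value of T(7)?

-5245

Write T(m) = am^4 + bm³ + cm² + dm + e; the 5 given values yield a linear system in the 5 coefficients.
Solving, T(m) = -2m^4 - 2m³ + 5m² - 2.
Then T(7) = -5245.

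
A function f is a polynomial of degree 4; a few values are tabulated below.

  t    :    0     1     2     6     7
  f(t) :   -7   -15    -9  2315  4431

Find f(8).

Write f(t) = at^4 + bt³ + ct² + dt + e; the 5 given values yield a linear system in the 5 coefficients.
Solving, f(t) = 2t^4 - 7t² - 3t - 7.
Then f(8) = 7713.

7713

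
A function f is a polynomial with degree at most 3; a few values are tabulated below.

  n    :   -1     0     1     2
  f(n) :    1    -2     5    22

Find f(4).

First differences: -3, 7, 17. Second differences: 10, 10.
Level-2 differences are constant, so f has degree 2.
Fitting a degree-2 polynomial gives f(n) = 5n² + 2n - 2.
Then f(4) = 86.

86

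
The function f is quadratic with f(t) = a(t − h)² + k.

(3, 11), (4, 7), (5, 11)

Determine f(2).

23

First differences -4, 4; second difference 8 = 2a, so a = 4.
Expanding, the t-coefficient is −2ah = -8h; matching it to the data gives h = 4, and then k = 7.
So f(t) = 4(t − 4)² + 7.
f(2) = 4·(-2)² + 7 = 23.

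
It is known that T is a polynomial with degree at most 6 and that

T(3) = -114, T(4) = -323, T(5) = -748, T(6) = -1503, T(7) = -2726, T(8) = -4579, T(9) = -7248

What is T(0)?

Write T(x) = ax^6 + bx^5 + cx^4 + dx³ + ex² + px + q; the 7 given values yield a linear system in the 7 coefficients.
Solving, the top 2 coefficients vanish, and T(x) = -x^4 - x³ + x² - 4x - 3.
The constant term is T(0) = -3.

-3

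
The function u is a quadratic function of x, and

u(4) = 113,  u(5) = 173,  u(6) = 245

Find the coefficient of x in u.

Write u(x) = ax² + bx + c; the 3 given values yield a linear system in the 3 coefficients.
Solving, u(x) = 6x² + 6x - 7.
The coefficient of x is 6.

6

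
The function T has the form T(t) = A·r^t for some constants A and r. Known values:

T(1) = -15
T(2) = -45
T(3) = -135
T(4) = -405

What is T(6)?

-3645

Consecutive ratio: -45/(-15) = 3, and -135/(-45) = 3, so r = 3.
Then A·3^1 = -15 gives A = -5, and T(t) = -5·3^t.
T(6) = -5·3^6 = -3645.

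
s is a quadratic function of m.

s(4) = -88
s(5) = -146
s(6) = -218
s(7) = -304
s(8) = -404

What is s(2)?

Write s(m) = am² + bm + c; the 5 given values yield a linear system in the 3 coefficients.
Solving, s(m) = -7m² + 5m + 4.
Then s(2) = -14.

-14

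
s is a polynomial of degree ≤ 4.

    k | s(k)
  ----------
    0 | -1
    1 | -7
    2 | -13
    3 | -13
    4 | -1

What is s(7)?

First differences: -6, -6, 0, 12. Second differences: 0, 6, 12. Third differences: 6, 6.
Level-3 differences are constant, so s has degree 3.
Fitting a degree-3 polynomial gives s(k) = k³ - 3k² - 4k - 1.
Then s(7) = 167.

167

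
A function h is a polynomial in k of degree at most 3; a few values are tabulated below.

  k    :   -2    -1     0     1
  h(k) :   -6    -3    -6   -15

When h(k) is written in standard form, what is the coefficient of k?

-6

Write h(k) = ak³ + bk² + ck + d; the 4 given values yield a linear system in the 4 coefficients.
Solving, the leading coefficient vanishes, and h(k) = -3k² - 6k - 6.
The coefficient of k is -6.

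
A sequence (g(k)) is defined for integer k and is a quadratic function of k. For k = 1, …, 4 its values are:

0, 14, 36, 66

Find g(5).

First differences: 14, 22, 30. Second differences: 8, 8.
Level-2 differences are constant, so g has degree 2.
Fitting a degree-2 polynomial gives g(k) = 4k² + 2k - 6.
Then g(5) = 104.

104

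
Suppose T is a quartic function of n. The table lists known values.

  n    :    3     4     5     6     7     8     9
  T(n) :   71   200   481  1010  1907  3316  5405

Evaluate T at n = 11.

First differences: 129, 281, 529, 897, 1409, 2089. Second differences: 152, 248, 368, 512, 680. Third differences: 96, 120, 144, 168. Fourth differences: 24, 24, 24.
Level-4 differences are constant, so T has degree 4.
Fitting a degree-4 polynomial gives T(n) = n^4 - 2n³ + 3n² + 7n - 4.
Then T(11) = 12415.

12415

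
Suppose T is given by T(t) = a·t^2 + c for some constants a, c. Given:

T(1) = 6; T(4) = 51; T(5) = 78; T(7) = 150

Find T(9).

246

From T(1) = 6 and T(4) = 51: 1a + c = 6 and 16a + c = 51.
Subtracting: 15a = 45, so a = 3; then c = 6 − 3·1 = 3.
So T(t) = 3t² + 3, and T(9) = 246.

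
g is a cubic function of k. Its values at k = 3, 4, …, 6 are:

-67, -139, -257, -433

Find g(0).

-7

Write g(k) = ak³ + bk² + ck + d; the 4 given values yield a linear system in the 4 coefficients.
Solving, g(k) = -2k³ + k² - 5k - 7.
Then g(0) = -7.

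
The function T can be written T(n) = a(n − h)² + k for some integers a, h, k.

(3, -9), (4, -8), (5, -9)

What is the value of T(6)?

First differences 1, -1; second difference -2 = 2a, so a = -1.
Expanding, the n-coefficient is −2ah = 2h; matching it to the data gives h = 4, and then k = -8.
So T(n) = -1(n − 4)² − 8.
T(6) = -1·2² − 8 = -12.

-12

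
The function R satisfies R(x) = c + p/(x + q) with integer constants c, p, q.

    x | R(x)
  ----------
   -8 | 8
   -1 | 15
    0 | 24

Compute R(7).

(R(x) − c)(x + q) = p for each data point; the three points give a linear system in c and q, then p follows.
Solving: c = 6, q = -1, p = -18, so R(x) = 6 − 18/(x − 1).
Then R(7) = 6 − 18/6 = 3.

3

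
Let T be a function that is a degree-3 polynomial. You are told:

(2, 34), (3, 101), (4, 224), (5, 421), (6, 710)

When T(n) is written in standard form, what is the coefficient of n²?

1

First differences: 67, 123, 197, 289. Second differences: 56, 74, 92. Third differences: 18, 18.
Level-3 differences are constant, so T has degree 3.
Fitting a degree-3 polynomial gives T(n) = 3n³ + n² + 5n - 4.
The coefficient of n² is 1.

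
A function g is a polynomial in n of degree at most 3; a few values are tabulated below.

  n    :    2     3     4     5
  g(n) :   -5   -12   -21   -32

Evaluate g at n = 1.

First differences: -7, -9, -11. Second differences: -2, -2.
Level-2 differences are constant, so g has degree 2.
Fitting a degree-2 polynomial gives g(n) = -n² - 2n + 3.
Then g(1) = 0.

0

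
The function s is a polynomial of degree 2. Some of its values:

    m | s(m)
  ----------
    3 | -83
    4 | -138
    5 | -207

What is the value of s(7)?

-387

Write s(m) = am² + bm + c; the 3 given values yield a linear system in the 3 coefficients.
Solving, s(m) = -7m² - 6m - 2.
Then s(7) = -387.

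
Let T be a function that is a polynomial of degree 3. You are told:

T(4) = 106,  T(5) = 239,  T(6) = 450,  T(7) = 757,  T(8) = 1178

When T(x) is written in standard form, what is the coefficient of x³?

3

Write T(x) = ax³ + bx² + cx + d; the 5 given values yield a linear system in the 4 coefficients.
Solving, T(x) = 3x³ - 6x² + 4x - 6.
The coefficient of x³ is 3.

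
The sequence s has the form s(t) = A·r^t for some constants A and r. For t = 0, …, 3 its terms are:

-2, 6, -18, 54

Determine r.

-3

Consecutive ratio: 6/(-2) = -3, and -18/6 = -3, so r = -3.
Then A·(-3)^0 = -2 gives A = -2, and s(t) = -2·(-3)^t.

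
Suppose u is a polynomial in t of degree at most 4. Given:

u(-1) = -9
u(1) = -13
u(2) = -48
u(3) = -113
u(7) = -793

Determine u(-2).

-28

Write u(t) = at^4 + bt³ + ct² + dt + e; the 5 given values yield a linear system in the 5 coefficients.
Solving, the leading coefficient vanishes, and u(t) = -t³ - 9t² - t - 2.
Then u(-2) = -28.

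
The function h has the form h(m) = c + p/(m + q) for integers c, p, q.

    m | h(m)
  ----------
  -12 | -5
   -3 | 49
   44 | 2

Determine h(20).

(h(m) − c)(m + q) = p for each data point; the three points give a linear system in c and q, then p follows.
Solving: c = 1, q = 4, p = 48, so h(m) = 1 + 48/(m + 4).
Then h(20) = 1 + 48/24 = 3.

3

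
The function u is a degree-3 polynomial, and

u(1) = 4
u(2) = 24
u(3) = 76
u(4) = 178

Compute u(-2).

Write u(k) = ak³ + bk² + ck + d; the 4 given values yield a linear system in the 4 coefficients.
Solving, u(k) = 3k³ - 2k² + 5k - 2.
Then u(-2) = -44.

-44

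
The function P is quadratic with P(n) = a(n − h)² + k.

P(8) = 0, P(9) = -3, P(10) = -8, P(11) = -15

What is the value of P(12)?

-24

First differences -3, -5, -7; second difference -2 = 2a, so a = -1.
Expanding, the n-coefficient is −2ah = 2h; matching it to the data gives h = 7, and then k = 1.
So P(n) = -1(n − 7)² + 1.
P(12) = -1·5² + 1 = -24.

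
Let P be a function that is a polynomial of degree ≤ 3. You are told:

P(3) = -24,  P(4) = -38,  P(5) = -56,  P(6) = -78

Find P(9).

Write P(t) = at³ + bt² + ct + d; the 4 given values yield a linear system in the 4 coefficients.
Solving, the leading coefficient vanishes, and P(t) = -2t² - 6.
Then P(9) = -168.

-168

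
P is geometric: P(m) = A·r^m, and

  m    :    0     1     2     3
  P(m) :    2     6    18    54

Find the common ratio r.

3

Consecutive ratio: 6/2 = 3, and 18/6 = 3, so r = 3.
Then A·3^0 = 2 gives A = 2, and P(m) = 2·3^m.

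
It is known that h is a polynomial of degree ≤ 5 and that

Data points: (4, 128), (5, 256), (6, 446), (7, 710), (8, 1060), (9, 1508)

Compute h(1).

-4

First differences: 128, 190, 264, 350, 448. Second differences: 62, 74, 86, 98. Third differences: 12, 12, 12.
Level-3 differences are constant, so h has degree 3.
Fitting a degree-3 polynomial gives h(k) = 2k³ + k² - 3k - 4.
Then h(1) = -4.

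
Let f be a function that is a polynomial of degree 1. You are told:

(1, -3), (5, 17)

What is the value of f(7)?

27

Write f(n) = an + b; the 2 given values yield a linear system in the 2 coefficients.
Solving, f(n) = 5n - 8.
Then f(7) = 27.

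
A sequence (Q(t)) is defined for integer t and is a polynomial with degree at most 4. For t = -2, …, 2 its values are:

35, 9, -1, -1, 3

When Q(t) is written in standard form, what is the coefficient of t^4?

Write Q(t) = at^4 + bt³ + ct² + dt + e; the 5 given values yield a linear system in the 5 coefficients.
Solving, the leading coefficient vanishes, and Q(t) = -t³ + 5t² - 4t - 1.
The coefficient of t^4 is 0.

0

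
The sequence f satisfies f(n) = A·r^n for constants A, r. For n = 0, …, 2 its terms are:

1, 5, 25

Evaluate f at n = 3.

Consecutive ratio: 5/1 = 5, and 25/5 = 5, so r = 5.
Then A·5^0 = 1 gives A = 1, and f(n) = 1·5^n.
f(3) = 1·5^3 = 125.

125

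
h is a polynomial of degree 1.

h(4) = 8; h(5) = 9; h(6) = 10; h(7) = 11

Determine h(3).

First differences: 1, 1, 1.
Level-1 differences are constant, so h has degree 1.
Fitting a degree-1 polynomial gives h(n) = n + 4.
Then h(3) = 7.

7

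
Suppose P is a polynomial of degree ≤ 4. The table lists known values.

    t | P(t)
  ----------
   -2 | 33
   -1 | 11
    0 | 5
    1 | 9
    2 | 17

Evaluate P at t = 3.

Write P(t) = at^4 + bt³ + ct² + dt + e; the 5 given values yield a linear system in the 5 coefficients.
Solving, the leading coefficient vanishes, and P(t) = -t³ + 5t² + 5.
Then P(3) = 23.

23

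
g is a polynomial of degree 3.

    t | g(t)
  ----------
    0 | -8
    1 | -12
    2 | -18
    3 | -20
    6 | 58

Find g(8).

240

Write g(t) = at³ + bt² + ct + d; the 5 given values yield a linear system in the 4 coefficients.
Solving, g(t) = t³ - 4t² - t - 8.
Then g(8) = 240.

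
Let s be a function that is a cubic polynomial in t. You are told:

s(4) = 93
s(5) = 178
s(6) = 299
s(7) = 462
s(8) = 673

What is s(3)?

38

Write s(t) = at³ + bt² + ct + d; the 5 given values yield a linear system in the 4 coefficients.
Solving, s(t) = t³ + 3t² - 3t - 7.
Then s(3) = 38.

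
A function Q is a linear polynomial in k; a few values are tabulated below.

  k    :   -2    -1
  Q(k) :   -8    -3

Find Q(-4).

Write Q(k) = ak + b; the 2 given values yield a linear system in the 2 coefficients.
Solving, Q(k) = 5k + 2.
Then Q(-4) = -18.

-18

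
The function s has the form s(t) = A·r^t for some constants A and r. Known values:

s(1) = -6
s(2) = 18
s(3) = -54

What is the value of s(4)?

Consecutive ratio: 18/(-6) = -3, and -54/18 = -3, so r = -3.
Then A·(-3)^1 = -6 gives A = 2, and s(t) = 2·(-3)^t.
s(4) = 2·(-3)^4 = 162.

162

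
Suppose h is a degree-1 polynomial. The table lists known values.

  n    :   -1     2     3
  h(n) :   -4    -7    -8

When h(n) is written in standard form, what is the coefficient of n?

-1

Write h(n) = an + b; the 3 given values yield a linear system in the 2 coefficients.
Solving, h(n) = -n - 5.
The coefficient of n is -1.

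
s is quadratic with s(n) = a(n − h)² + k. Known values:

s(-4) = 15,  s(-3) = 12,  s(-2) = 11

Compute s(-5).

First differences -3, -1; second difference 2 = 2a, so a = 1.
Expanding, the n-coefficient is −2ah = -2h; matching it to the data gives h = -2, and then k = 11.
So s(n) = 1(n + 2)² + 11.
s(-5) = 1·(-3)² + 11 = 20.

20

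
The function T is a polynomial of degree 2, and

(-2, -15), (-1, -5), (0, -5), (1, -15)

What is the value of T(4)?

First differences: 10, 0, -10. Second differences: -10, -10.
Level-2 differences are constant, so T has degree 2.
Fitting a degree-2 polynomial gives T(n) = -5n² - 5n - 5.
Then T(4) = -105.

-105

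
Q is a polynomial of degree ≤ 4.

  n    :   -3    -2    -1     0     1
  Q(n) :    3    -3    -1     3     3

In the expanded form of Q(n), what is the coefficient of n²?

-2

Write Q(n) = an^4 + bn³ + cn² + dn + e; the 5 given values yield a linear system in the 5 coefficients.
Solving, the leading coefficient vanishes, and Q(n) = -n³ - 2n² + 3n + 3.
The coefficient of n² is -2.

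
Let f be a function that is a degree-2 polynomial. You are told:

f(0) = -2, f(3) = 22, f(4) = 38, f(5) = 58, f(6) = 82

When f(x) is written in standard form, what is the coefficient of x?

Write f(x) = ax² + bx + c; the 5 given values yield a linear system in the 3 coefficients.
Solving, f(x) = 2x² + 2x - 2.
The coefficient of x is 2.

2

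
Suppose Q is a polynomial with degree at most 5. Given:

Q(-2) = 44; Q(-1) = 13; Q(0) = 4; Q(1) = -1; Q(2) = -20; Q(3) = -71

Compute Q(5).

Write Q(x) = ax^5 + bx^4 + cx³ + dx² + ex + p; the 6 given values yield a linear system in the 6 coefficients.
Solving, the top 2 coefficients vanish, and Q(x) = -3x³ + 2x² - 4x + 4.
Then Q(5) = -341.

-341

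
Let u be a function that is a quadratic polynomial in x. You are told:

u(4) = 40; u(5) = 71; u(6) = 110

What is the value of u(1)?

-5

Write u(x) = ax² + bx + c; the 3 given values yield a linear system in the 3 coefficients.
Solving, u(x) = 4x² - 5x - 4.
Then u(1) = -5.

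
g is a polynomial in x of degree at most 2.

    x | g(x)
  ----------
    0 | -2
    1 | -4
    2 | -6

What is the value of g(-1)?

First differences: -2, -2.
Level-1 differences are constant, so g has degree 1.
Fitting a degree-1 polynomial gives g(x) = -2x - 2.
Then g(-1) = 0.

0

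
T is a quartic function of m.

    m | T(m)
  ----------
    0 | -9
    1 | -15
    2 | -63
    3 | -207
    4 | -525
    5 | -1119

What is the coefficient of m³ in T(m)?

-3

First differences: -6, -48, -144, -318, -594. Second differences: -42, -96, -174, -276. Third differences: -54, -78, -102. Fourth differences: -24, -24.
Level-4 differences are constant, so T has degree 4.
Fitting a degree-4 polynomial gives T(m) = -m^4 - 3m³ - 5m² + 3m - 9.
The coefficient of m³ is -3.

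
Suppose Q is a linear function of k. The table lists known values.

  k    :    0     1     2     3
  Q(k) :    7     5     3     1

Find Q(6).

-5

Write Q(k) = ak + b; the 4 given values yield a linear system in the 2 coefficients.
Solving, Q(k) = -2k + 7.
Then Q(6) = -5.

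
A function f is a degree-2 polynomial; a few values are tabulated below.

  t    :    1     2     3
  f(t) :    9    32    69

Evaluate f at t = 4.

Write f(t) = at² + bt + c; the 3 given values yield a linear system in the 3 coefficients.
Solving, f(t) = 7t² + 2t.
Then f(4) = 120.

120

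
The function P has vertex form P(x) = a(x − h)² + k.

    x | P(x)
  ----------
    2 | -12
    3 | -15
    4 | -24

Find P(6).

-60

First differences -3, -9; second difference -6 = 2a, so a = -3.
Expanding, the x-coefficient is −2ah = 6h; matching it to the data gives h = 2, and then k = -12.
So P(x) = -3(x − 2)² − 12.
P(6) = -3·4² − 12 = -60.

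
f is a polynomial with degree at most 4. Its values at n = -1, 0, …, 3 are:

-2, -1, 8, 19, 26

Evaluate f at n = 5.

Write f(n) = an^4 + bn³ + cn² + dn + e; the 5 given values yield a linear system in the 5 coefficients.
Solving, the leading coefficient vanishes, and f(n) = -n³ + 4n² + 6n - 1.
Then f(5) = 4.

4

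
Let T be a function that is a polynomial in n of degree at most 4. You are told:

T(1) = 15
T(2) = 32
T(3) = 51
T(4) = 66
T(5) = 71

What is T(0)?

Write T(n) = an^4 + bn³ + cn² + dn + e; the 5 given values yield a linear system in the 5 coefficients.
Solving, the leading coefficient vanishes, and T(n) = -n³ + 7n² + 3n + 6.
Then T(0) = 6.

6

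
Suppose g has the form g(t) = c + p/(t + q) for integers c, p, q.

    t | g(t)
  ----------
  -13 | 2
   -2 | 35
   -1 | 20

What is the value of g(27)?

6

(g(t) − c)(t + q) = p for each data point; the three points give a linear system in c and q, then p follows.
Solving: c = 5, q = 3, p = 30, so g(t) = 5 + 30/(t + 3).
Then g(27) = 5 + 30/30 = 6.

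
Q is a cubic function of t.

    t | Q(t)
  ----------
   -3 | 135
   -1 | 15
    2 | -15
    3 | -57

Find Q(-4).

279

Write Q(t) = at³ + bt² + ct + d; the 4 given values yield a linear system in the 4 coefficients.
Solving, Q(t) = -3t³ + 4t² - 5t + 3.
Then Q(-4) = 279.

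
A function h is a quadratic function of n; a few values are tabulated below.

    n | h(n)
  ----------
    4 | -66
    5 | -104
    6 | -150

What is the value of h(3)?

-36

Write h(n) = an² + bn + c; the 3 given values yield a linear system in the 3 coefficients.
Solving, h(n) = -4n² - 2n + 6.
Then h(3) = -36.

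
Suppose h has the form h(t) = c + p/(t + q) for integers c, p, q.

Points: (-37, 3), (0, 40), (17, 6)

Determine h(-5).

-5

(h(t) − c)(t + q) = p for each data point; the three points give a linear system in c and q, then p follows.
Solving: c = 4, q = 1, p = 36, so h(t) = 4 + 36/(t + 1).
Then h(-5) = 4 + 36/(-4) = -5.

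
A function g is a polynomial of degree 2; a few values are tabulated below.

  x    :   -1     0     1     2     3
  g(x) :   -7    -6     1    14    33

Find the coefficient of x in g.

First differences: 1, 7, 13, 19. Second differences: 6, 6, 6.
Level-2 differences are constant, so g has degree 2.
Fitting a degree-2 polynomial gives g(x) = 3x² + 4x - 6.
The coefficient of x is 4.

4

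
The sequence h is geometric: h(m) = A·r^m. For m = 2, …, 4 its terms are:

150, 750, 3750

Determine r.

Consecutive ratio: 750/150 = 5, and 3750/750 = 5, so r = 5.
Then A·5^2 = 150 gives A = 6, and h(m) = 6·5^m.

5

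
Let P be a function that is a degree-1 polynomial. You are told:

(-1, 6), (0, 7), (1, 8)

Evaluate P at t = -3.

First differences: 1, 1.
Level-1 differences are constant, so P has degree 1.
Fitting a degree-1 polynomial gives P(t) = t + 7.
Then P(-3) = 4.

4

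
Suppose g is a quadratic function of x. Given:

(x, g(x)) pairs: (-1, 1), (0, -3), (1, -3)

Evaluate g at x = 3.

Write g(x) = ax² + bx + c; the 3 given values yield a linear system in the 3 coefficients.
Solving, g(x) = 2x² - 2x - 3.
Then g(3) = 9.

9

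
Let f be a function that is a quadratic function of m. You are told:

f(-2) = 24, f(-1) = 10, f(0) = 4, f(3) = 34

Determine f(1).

6

Write f(m) = am² + bm + c; the 4 given values yield a linear system in the 3 coefficients.
Solving, f(m) = 4m² - 2m + 4.
Then f(1) = 6.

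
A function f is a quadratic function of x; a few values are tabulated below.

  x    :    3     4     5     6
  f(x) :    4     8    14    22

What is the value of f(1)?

2

First differences: 4, 6, 8. Second differences: 2, 2.
Level-2 differences are constant, so f has degree 2.
Fitting a degree-2 polynomial gives f(x) = x² - 3x + 4.
Then f(1) = 2.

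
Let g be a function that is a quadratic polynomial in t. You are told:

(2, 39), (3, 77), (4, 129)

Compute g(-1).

9

Write g(t) = at² + bt + c; the 3 given values yield a linear system in the 3 coefficients.
Solving, g(t) = 7t² + 3t + 5.
Then g(-1) = 9.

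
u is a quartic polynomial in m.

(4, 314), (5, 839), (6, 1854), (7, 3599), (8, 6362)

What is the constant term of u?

-6

Write u(m) = am^4 + bm³ + cm² + dm + e; the 5 given values yield a linear system in the 5 coefficients.
Solving, u(m) = 2m^4 - 4m³ + 3m² + 4m - 6.
The constant term is u(0) = -6.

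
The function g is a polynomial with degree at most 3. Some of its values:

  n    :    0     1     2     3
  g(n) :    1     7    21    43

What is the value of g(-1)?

3

First differences: 6, 14, 22. Second differences: 8, 8.
Level-2 differences are constant, so g has degree 2.
Fitting a degree-2 polynomial gives g(n) = 4n² + 2n + 1.
Then g(-1) = 3.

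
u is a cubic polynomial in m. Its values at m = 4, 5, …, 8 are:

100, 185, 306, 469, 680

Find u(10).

1270

First differences: 85, 121, 163, 211. Second differences: 36, 42, 48. Third differences: 6, 6.
Level-3 differences are constant, so u has degree 3.
Fitting a degree-3 polynomial gives u(m) = m³ + 3m² - 3m.
Then u(10) = 1270.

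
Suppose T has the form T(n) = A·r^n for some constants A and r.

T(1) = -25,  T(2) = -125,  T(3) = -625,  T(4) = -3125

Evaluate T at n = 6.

-78125

Consecutive ratio: -125/(-25) = 5, and -625/(-125) = 5, so r = 5.
Then A·5^1 = -25 gives A = -5, and T(n) = -5·5^n.
T(6) = -5·5^6 = -78125.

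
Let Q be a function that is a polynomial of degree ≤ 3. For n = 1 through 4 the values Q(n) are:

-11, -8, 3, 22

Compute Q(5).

49

Write Q(n) = an³ + bn² + cn + d; the 4 given values yield a linear system in the 4 coefficients.
Solving, the leading coefficient vanishes, and Q(n) = 4n² - 9n - 6.
Then Q(5) = 49.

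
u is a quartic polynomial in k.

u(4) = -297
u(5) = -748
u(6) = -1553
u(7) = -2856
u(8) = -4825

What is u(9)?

-7652

Write u(k) = ak^4 + bk³ + ck² + dk + e; the 5 given values yield a linear system in the 5 coefficients.
Solving, u(k) = -k^4 - 2k³ + 4k² + 4k + 7.
Then u(9) = -7652.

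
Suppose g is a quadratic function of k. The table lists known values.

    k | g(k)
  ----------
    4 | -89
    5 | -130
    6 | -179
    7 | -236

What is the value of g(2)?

-31

First differences: -41, -49, -57. Second differences: -8, -8.
Level-2 differences are constant, so g has degree 2.
Fitting a degree-2 polynomial gives g(k) = -4k² - 5k - 5.
Then g(2) = -31.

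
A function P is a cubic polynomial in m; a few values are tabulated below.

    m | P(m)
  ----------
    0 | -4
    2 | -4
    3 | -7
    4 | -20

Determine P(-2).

Write P(m) = am³ + bm² + cm + d; the 4 given values yield a linear system in the 4 coefficients.
Solving, P(m) = -m³ + 4m² - 4m - 4.
Then P(-2) = 28.

28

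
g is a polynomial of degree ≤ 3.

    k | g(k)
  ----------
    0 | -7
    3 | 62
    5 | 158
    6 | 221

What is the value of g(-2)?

Write g(k) = ak³ + bk² + ck + d; the 4 given values yield a linear system in the 4 coefficients.
Solving, the leading coefficient vanishes, and g(k) = 5k² + 8k - 7.
Then g(-2) = -3.

-3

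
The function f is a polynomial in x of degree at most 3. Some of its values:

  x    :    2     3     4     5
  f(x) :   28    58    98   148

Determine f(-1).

-2

First differences: 30, 40, 50. Second differences: 10, 10.
Level-2 differences are constant, so f has degree 2.
Fitting a degree-2 polynomial gives f(x) = 5x² + 5x - 2.
Then f(-1) = -2.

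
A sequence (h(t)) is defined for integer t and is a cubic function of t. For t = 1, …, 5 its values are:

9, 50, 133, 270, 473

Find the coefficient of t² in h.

9

First differences: 41, 83, 137, 203. Second differences: 42, 54, 66. Third differences: 12, 12.
Level-3 differences are constant, so h has degree 3.
Fitting a degree-3 polynomial gives h(t) = 2t³ + 9t² - 2.
The coefficient of t² is 9.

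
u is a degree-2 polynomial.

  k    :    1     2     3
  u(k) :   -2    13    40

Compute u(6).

193

Write u(k) = ak² + bk + c; the 3 given values yield a linear system in the 3 coefficients.
Solving, u(k) = 6k² - 3k - 5.
Then u(6) = 193.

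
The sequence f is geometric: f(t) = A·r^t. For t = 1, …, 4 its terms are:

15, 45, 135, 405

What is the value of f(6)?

3645

Consecutive ratio: 45/15 = 3, and 135/45 = 3, so r = 3.
Then A·3^1 = 15 gives A = 5, and f(t) = 5·3^t.
f(6) = 5·3^6 = 3645.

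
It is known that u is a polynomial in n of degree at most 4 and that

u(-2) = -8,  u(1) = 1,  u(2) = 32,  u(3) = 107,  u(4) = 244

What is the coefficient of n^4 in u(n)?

Write u(n) = an^4 + bn³ + cn² + dn + e; the 5 given values yield a linear system in the 5 coefficients.
Solving, the leading coefficient vanishes, and u(n) = 3n³ + 4n² - 2n - 4.
The coefficient of n^4 is 0.

0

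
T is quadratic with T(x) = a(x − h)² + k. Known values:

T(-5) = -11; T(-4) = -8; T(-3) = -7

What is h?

First differences 3, 1; second difference -2 = 2a, so a = -1.
Expanding, the x-coefficient is −2ah = 2h; matching it to the data gives h = -3, and then k = -7.
So T(x) = -1(x + 3)² − 7.
Hence h = -3.

-3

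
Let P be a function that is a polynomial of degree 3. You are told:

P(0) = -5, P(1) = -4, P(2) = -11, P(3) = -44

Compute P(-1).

4

Write P(m) = am³ + bm² + cm + d; the 4 given values yield a linear system in the 4 coefficients.
Solving, P(m) = -3m³ + 5m² - m - 5.
Then P(-1) = 4.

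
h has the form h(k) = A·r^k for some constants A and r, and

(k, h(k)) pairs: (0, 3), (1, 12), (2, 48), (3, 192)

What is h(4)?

Consecutive ratio: 12/3 = 4, and 48/12 = 4, so r = 4.
Then A·4^0 = 3 gives A = 3, and h(k) = 3·4^k.
h(4) = 3·4^4 = 768.

768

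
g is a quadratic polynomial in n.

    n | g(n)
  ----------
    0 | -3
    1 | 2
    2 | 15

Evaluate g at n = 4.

Write g(n) = an² + bn + c; the 3 given values yield a linear system in the 3 coefficients.
Solving, g(n) = 4n² + n - 3.
Then g(4) = 65.

65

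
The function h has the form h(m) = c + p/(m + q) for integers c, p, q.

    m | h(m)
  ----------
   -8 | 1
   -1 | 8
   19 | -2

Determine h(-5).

(h(m) − c)(m + q) = p for each data point; the three points give a linear system in c and q, then p follows.
Solving: c = -1, q = -1, p = -18, so h(m) = -1 − 18/(m − 1).
Then h(-5) = -1 − 18/(-6) = 2.

2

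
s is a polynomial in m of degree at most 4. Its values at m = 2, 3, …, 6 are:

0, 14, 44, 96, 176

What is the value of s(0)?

Write s(m) = am^4 + bm³ + cm² + dm + e; the 5 given values yield a linear system in the 5 coefficients.
Solving, the leading coefficient vanishes, and s(m) = m³ - m² - 4.
Then s(0) = -4.

-4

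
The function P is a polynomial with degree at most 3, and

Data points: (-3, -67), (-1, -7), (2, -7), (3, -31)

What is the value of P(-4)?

Write P(m) = am³ + bm² + cm + d; the 4 given values yield a linear system in the 4 coefficients.
Solving, the leading coefficient vanishes, and P(m) = -6m² + 6m + 5.
Then P(-4) = -115.

-115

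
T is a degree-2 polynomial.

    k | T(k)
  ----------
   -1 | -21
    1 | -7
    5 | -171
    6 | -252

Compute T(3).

-57

Write T(k) = ak² + bk + c; the 4 given values yield a linear system in the 3 coefficients.
Solving, T(k) = -8k² + 7k - 6.
Then T(3) = -57.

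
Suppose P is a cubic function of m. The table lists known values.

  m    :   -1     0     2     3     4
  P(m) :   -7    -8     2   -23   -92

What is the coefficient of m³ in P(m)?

Write P(m) = am³ + bm² + cm + d; the 5 given values yield a linear system in the 4 coefficients.
Solving, P(m) = -3m³ + 5m² + 7m - 8.
The coefficient of m³ is -3.

-3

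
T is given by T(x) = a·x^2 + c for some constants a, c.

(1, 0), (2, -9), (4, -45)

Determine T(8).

-189

From T(1) = 0 and T(2) = -9: 1a + c = 0 and 4a + c = -9.
Subtracting: 3a = -9, so a = -3; then c = 0 − (-3)·1 = 3.
So T(x) = -3x² + 3, and T(8) = -189.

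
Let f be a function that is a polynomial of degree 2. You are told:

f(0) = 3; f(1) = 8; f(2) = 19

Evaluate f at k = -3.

24

Write f(k) = ak² + bk + c; the 3 given values yield a linear system in the 3 coefficients.
Solving, f(k) = 3k² + 2k + 3.
Then f(-3) = 24.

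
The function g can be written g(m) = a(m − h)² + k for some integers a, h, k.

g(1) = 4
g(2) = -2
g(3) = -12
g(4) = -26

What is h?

First differences -6, -10, -14; second difference -4 = 2a, so a = -2.
Expanding, the m-coefficient is −2ah = 4h; matching it to the data gives h = 0, and then k = 6.
So g(m) = -2(m + 0)² + 6.
Hence h = 0.

0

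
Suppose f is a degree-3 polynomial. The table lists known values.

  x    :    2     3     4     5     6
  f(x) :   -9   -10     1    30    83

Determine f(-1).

First differences: -1, 11, 29, 53. Second differences: 12, 18, 24. Third differences: 6, 6.
Level-3 differences are constant, so f has degree 3.
Fitting a degree-3 polynomial gives f(x) = x³ - 3x² - 5x + 5.
Then f(-1) = 6.

6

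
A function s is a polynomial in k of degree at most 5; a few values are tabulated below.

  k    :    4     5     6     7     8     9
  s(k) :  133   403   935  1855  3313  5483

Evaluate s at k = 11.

Write s(k) = ak^5 + bk^4 + ck³ + dk² + ek + p; the 6 given values yield a linear system in the 6 coefficients.
Solving, the leading coefficient vanishes, and s(k) = k^4 - k³ - 5k² + 7k - 7.
Then s(11) = 12775.

12775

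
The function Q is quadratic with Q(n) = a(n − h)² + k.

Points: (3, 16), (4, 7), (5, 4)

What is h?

First differences -9, -3; second difference 6 = 2a, so a = 3.
Expanding, the n-coefficient is −2ah = -6h; matching it to the data gives h = 5, and then k = 4.
So Q(n) = 3(n − 5)² + 4.
Hence h = 5.

5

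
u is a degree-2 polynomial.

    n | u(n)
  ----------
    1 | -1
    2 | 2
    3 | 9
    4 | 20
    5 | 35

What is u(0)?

First differences: 3, 7, 11, 15. Second differences: 4, 4, 4.
Level-2 differences are constant, so u has degree 2.
Fitting a degree-2 polynomial gives u(n) = 2n² - 3n.
The constant term is u(0) = 0.

0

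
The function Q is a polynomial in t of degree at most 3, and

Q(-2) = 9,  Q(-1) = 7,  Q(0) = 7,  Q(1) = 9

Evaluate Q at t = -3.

Write Q(t) = at³ + bt² + ct + d; the 4 given values yield a linear system in the 4 coefficients.
Solving, the leading coefficient vanishes, and Q(t) = t² + t + 7.
Then Q(-3) = 13.

13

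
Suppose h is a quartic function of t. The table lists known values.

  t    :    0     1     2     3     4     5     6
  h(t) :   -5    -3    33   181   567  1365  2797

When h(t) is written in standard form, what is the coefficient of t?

-1

First differences: 2, 36, 148, 386, 798, 1432. Second differences: 34, 112, 238, 412, 634. Third differences: 78, 126, 174, 222. Fourth differences: 48, 48, 48.
Level-4 differences are constant, so h has degree 4.
Fitting a degree-4 polynomial gives h(t) = 2t^4 + t³ - t - 5.
The coefficient of t is -1.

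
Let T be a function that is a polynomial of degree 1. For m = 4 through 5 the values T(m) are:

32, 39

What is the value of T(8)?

Write T(m) = am + b; the 2 given values yield a linear system in the 2 coefficients.
Solving, T(m) = 7m + 4.
Then T(8) = 60.

60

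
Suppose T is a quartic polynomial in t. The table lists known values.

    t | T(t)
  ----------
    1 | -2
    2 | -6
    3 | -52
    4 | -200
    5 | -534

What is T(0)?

Write T(t) = at^4 + bt³ + ct² + dt + e; the 5 given values yield a linear system in the 5 coefficients.
Solving, T(t) = -t^4 + 4t² - t - 4.
The constant term is T(0) = -4.

-4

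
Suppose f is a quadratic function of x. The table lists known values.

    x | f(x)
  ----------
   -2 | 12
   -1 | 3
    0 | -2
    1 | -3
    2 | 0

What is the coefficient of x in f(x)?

First differences: -9, -5, -1, 3. Second differences: 4, 4, 4.
Level-2 differences are constant, so f has degree 2.
Fitting a degree-2 polynomial gives f(x) = 2x² - 3x - 2.
The coefficient of x is -3.

-3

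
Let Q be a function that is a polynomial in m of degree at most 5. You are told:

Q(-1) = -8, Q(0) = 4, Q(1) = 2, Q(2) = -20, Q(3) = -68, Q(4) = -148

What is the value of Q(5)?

First differences: 12, -2, -22, -48, -80. Second differences: -14, -20, -26, -32. Third differences: -6, -6, -6.
Level-3 differences are constant, so Q has degree 3.
Fitting a degree-3 polynomial gives Q(m) = -m³ - 7m² + 6m + 4.
Then Q(5) = -266.

-266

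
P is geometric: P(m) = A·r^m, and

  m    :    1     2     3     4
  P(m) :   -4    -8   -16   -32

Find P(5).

Consecutive ratio: -8/(-4) = 2, and -16/(-8) = 2, so r = 2.
Then A·2^1 = -4 gives A = -2, and P(m) = -2·2^m.
P(5) = -2·2^5 = -64.

-64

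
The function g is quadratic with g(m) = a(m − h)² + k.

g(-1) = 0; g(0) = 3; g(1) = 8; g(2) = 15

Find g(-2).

-1

First differences 3, 5, 7; second difference 2 = 2a, so a = 1.
Expanding, the m-coefficient is −2ah = -2h; matching it to the data gives h = -2, and then k = -1.
So g(m) = 1(m + 2)² − 1.
g(-2) = 1·0² − 1 = -1.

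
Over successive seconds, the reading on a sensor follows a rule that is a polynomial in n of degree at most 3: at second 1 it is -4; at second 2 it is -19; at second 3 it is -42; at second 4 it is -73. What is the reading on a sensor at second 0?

3

Write the value at n as f(n).
First differences: -15, -23, -31. Second differences: -8, -8.
Level-2 differences are constant, so f has degree 2.
Fitting a degree-2 polynomial gives f(n) = -4n² - 3n + 3.
Then f(0) = 3.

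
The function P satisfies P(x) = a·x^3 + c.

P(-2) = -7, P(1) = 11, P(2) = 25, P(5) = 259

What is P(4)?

137

From P(-2) = -7 and P(1) = 11: -8a + c = -7 and 1a + c = 11.
Subtracting: 9a = 18, so a = 2; then c = -7 − 2·(-8) = 9.
So P(x) = 2x³ + 9, and P(4) = 137.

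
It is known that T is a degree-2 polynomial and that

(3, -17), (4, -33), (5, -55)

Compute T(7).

Write T(m) = am² + bm + c; the 3 given values yield a linear system in the 3 coefficients.
Solving, T(m) = -3m² + 5m - 5.
Then T(7) = -117.

-117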